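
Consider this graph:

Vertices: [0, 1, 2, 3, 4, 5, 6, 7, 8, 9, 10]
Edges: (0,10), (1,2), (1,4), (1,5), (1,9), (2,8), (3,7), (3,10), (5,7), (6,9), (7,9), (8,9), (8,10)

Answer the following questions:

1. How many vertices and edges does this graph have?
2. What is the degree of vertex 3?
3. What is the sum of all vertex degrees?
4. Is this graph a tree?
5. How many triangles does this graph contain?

Count: 11 vertices, 13 edges.
Vertex 3 has neighbors [7, 10], degree = 2.
Handshaking lemma: 2 * 13 = 26.
A tree on 11 vertices has 10 edges. This graph has 13 edges (3 extra). Not a tree.
Number of triangles = 0.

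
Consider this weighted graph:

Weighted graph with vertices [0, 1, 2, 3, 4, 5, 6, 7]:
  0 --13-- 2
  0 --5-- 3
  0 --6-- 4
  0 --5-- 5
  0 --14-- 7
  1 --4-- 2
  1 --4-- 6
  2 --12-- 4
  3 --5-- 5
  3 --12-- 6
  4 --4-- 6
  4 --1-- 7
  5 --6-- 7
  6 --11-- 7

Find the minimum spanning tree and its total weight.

Applying Kruskal's algorithm (sort edges by weight, add if no cycle):
  Add (4,7) w=1
  Add (1,2) w=4
  Add (1,6) w=4
  Add (4,6) w=4
  Add (0,5) w=5
  Add (0,3) w=5
  Skip (3,5) w=5 (creates cycle)
  Add (0,4) w=6
  Skip (5,7) w=6 (creates cycle)
  Skip (6,7) w=11 (creates cycle)
  Skip (2,4) w=12 (creates cycle)
  Skip (3,6) w=12 (creates cycle)
  Skip (0,2) w=13 (creates cycle)
  Skip (0,7) w=14 (creates cycle)
MST weight = 29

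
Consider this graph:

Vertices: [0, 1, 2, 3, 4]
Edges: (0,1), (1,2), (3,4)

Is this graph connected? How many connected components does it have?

Checking connectivity: the graph has 2 connected component(s).
Components: [[0, 1, 2], [3, 4]]. The graph is NOT connected.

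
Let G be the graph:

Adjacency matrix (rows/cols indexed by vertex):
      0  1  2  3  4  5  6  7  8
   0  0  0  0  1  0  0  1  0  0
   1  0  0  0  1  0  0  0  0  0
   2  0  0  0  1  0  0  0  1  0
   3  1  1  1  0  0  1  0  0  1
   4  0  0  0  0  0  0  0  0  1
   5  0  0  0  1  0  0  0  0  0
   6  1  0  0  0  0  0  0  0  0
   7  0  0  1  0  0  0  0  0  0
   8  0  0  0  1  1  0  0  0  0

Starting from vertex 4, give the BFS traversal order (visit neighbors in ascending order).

BFS from vertex 4 (neighbors processed in ascending order):
Visit order: 4, 8, 3, 0, 1, 2, 5, 6, 7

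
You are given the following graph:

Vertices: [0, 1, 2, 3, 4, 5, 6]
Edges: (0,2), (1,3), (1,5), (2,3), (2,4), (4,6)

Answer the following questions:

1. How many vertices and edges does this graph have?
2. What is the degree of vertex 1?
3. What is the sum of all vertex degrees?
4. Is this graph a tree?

Count: 7 vertices, 6 edges.
Vertex 1 has neighbors [3, 5], degree = 2.
Handshaking lemma: 2 * 6 = 12.
A graph is a tree iff it is connected and has exactly n-1 edges. This graph is connected (all 7 vertices in one component) and has 7-1 = 6 edges. It is a tree.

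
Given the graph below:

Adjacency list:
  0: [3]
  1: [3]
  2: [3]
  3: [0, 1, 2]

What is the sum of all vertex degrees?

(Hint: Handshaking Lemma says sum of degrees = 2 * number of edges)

Count edges: 3 edges.
By Handshaking Lemma: sum of degrees = 2 * 3 = 6.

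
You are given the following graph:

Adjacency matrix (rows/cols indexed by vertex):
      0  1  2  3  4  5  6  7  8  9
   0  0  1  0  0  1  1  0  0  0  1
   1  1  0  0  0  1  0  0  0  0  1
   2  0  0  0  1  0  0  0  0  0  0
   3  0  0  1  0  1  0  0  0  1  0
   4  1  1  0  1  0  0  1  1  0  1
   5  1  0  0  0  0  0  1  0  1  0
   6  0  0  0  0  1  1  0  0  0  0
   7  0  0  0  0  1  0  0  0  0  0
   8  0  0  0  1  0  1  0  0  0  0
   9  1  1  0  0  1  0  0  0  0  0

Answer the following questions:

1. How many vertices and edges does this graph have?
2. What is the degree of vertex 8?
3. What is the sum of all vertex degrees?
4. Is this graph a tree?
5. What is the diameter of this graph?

Count: 10 vertices, 14 edges.
Vertex 8 has neighbors [3, 5], degree = 2.
Handshaking lemma: 2 * 14 = 28.
A tree on 10 vertices has 9 edges. This graph has 14 edges (5 extra). Not a tree.
Diameter (longest shortest path) = 3.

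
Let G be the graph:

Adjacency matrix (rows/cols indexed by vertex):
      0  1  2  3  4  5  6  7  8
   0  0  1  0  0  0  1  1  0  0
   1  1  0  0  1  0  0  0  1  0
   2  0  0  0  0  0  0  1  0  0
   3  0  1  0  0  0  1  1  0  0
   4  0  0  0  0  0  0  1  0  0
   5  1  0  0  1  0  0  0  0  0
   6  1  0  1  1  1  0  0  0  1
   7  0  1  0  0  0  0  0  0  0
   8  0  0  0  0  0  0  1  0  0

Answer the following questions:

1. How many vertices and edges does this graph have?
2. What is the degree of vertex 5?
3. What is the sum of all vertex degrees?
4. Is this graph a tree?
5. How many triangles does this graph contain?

Count: 9 vertices, 10 edges.
Vertex 5 has neighbors [0, 3], degree = 2.
Handshaking lemma: 2 * 10 = 20.
A tree on 9 vertices has 8 edges. This graph has 10 edges (2 extra). Not a tree.
Number of triangles = 0.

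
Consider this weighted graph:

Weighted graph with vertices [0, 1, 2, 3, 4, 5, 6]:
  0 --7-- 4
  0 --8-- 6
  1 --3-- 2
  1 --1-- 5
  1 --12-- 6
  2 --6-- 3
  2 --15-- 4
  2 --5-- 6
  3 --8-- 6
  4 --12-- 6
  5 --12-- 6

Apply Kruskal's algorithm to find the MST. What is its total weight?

Applying Kruskal's algorithm (sort edges by weight, add if no cycle):
  Add (1,5) w=1
  Add (1,2) w=3
  Add (2,6) w=5
  Add (2,3) w=6
  Add (0,4) w=7
  Add (0,6) w=8
  Skip (3,6) w=8 (creates cycle)
  Skip (1,6) w=12 (creates cycle)
  Skip (4,6) w=12 (creates cycle)
  Skip (5,6) w=12 (creates cycle)
  Skip (2,4) w=15 (creates cycle)
MST weight = 30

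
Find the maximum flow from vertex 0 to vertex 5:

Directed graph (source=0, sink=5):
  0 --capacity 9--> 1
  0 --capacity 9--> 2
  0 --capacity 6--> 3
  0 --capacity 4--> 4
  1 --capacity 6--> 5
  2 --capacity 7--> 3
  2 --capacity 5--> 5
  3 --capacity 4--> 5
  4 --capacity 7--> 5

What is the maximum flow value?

Computing max flow:
  Flow on (0->1): 6/9
  Flow on (0->2): 5/9
  Flow on (0->3): 4/6
  Flow on (0->4): 4/4
  Flow on (1->5): 6/6
  Flow on (2->5): 5/5
  Flow on (3->5): 4/4
  Flow on (4->5): 4/7
Maximum flow = 19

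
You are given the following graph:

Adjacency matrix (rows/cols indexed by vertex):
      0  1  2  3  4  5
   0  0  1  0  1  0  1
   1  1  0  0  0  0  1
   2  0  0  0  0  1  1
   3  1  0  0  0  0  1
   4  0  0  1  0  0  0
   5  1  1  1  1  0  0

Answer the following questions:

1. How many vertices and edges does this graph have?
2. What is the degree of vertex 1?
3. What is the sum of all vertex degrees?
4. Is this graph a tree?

Count: 6 vertices, 7 edges.
Vertex 1 has neighbors [0, 5], degree = 2.
Handshaking lemma: 2 * 7 = 14.
A tree on 6 vertices has 5 edges. This graph has 7 edges (2 extra). Not a tree.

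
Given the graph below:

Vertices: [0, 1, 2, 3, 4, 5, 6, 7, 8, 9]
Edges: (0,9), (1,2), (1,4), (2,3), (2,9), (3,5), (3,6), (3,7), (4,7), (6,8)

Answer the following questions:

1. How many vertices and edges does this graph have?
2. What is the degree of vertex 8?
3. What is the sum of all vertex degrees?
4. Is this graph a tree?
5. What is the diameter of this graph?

Count: 10 vertices, 10 edges.
Vertex 8 has neighbors [6], degree = 1.
Handshaking lemma: 2 * 10 = 20.
A tree on 10 vertices has 9 edges. This graph has 10 edges (1 extra). Not a tree.
Diameter (longest shortest path) = 5.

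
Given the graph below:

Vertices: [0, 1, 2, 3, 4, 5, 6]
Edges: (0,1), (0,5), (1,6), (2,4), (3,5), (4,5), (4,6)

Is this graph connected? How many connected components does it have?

Checking connectivity: the graph has 1 connected component(s).
All vertices are reachable from each other. The graph IS connected.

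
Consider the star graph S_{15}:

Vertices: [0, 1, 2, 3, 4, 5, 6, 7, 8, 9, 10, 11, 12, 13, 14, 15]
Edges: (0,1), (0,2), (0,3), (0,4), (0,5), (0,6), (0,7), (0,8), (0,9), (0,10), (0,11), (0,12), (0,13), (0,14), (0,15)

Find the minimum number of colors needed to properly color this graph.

S_{15} has one hub adjacent to 15 leaves; leaves are pairwise non-adjacent.
Color the hub 0 and every leaf 1.
Chromatic number = 2.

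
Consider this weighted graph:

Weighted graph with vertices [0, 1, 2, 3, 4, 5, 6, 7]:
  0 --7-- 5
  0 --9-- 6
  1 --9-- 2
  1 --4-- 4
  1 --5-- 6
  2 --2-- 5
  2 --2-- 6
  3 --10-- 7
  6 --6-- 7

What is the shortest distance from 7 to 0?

Using Dijkstra's algorithm from vertex 7:
Shortest path: 7 -> 6 -> 0
Total weight: 6 + 9 = 15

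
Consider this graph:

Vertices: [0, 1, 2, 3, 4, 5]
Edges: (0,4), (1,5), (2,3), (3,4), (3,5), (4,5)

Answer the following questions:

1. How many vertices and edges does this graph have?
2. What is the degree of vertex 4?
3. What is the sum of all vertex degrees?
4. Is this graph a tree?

Count: 6 vertices, 6 edges.
Vertex 4 has neighbors [0, 3, 5], degree = 3.
Handshaking lemma: 2 * 6 = 12.
A tree on 6 vertices has 5 edges. This graph has 6 edges (1 extra). Not a tree.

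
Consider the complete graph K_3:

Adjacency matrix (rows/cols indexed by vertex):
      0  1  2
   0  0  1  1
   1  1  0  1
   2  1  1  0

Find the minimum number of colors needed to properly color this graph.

In K_3, every vertex is adjacent to every other vertex.
Each vertex needs a unique color.
Chromatic number = 3.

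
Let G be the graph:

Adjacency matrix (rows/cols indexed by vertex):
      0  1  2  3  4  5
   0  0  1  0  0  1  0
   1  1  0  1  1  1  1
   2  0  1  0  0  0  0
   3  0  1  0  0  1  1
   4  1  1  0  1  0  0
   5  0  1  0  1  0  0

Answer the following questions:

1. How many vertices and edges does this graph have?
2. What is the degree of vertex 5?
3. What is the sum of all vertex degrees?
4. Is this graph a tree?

Count: 6 vertices, 8 edges.
Vertex 5 has neighbors [1, 3], degree = 2.
Handshaking lemma: 2 * 8 = 16.
A tree on 6 vertices has 5 edges. This graph has 8 edges (3 extra). Not a tree.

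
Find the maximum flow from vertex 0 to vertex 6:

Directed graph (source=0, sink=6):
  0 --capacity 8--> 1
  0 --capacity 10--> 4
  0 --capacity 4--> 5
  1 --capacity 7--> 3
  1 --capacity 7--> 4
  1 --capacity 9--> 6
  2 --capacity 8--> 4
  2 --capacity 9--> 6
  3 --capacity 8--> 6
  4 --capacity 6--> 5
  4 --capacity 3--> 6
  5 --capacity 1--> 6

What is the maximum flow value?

Computing max flow:
  Flow on (0->1): 8/8
  Flow on (0->4): 4/10
  Flow on (1->6): 8/9
  Flow on (4->5): 1/6
  Flow on (4->6): 3/3
  Flow on (5->6): 1/1
Maximum flow = 12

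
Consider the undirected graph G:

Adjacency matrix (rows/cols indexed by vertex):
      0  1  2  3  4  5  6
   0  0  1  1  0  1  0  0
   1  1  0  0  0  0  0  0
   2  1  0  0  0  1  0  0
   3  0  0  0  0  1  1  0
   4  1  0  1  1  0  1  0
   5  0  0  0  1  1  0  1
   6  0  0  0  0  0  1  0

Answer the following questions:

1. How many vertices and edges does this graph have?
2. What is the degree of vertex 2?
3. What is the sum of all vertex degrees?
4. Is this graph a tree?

Count: 7 vertices, 8 edges.
Vertex 2 has neighbors [0, 4], degree = 2.
Handshaking lemma: 2 * 8 = 16.
A tree on 7 vertices has 6 edges. This graph has 8 edges (2 extra). Not a tree.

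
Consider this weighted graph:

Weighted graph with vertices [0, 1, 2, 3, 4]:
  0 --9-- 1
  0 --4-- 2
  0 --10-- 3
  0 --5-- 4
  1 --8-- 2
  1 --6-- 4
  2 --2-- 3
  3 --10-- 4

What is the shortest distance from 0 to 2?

Using Dijkstra's algorithm from vertex 0:
Shortest path: 0 -> 2
Total weight: 4 = 4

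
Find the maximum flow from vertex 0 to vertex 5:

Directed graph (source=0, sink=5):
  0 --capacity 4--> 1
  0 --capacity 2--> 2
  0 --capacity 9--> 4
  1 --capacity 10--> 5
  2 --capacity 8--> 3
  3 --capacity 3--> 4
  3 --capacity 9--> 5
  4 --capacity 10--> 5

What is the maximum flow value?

Computing max flow:
  Flow on (0->1): 4/4
  Flow on (0->2): 2/2
  Flow on (0->4): 9/9
  Flow on (1->5): 4/10
  Flow on (2->3): 2/8
  Flow on (3->5): 2/9
  Flow on (4->5): 9/10
Maximum flow = 15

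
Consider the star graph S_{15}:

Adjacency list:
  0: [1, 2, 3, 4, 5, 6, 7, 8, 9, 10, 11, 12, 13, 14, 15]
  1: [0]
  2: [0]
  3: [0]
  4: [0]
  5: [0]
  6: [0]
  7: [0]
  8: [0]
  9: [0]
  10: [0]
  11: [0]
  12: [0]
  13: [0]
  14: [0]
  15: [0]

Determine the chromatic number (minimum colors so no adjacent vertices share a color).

S_{15} has one hub adjacent to 15 leaves; leaves are pairwise non-adjacent.
Color the hub 0 and every leaf 1.
Chromatic number = 2.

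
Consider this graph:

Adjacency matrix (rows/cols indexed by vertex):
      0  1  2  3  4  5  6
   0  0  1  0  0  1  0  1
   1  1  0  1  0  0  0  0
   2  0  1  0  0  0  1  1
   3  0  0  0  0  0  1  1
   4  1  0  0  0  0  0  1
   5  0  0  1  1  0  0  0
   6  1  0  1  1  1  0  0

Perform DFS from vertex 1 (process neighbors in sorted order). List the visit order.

DFS from vertex 1 (neighbors processed in ascending order):
Visit order: 1, 0, 4, 6, 2, 5, 3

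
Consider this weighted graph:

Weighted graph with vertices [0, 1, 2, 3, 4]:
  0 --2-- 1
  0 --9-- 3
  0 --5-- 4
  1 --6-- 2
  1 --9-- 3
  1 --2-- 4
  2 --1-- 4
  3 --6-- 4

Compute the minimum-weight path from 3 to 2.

Using Dijkstra's algorithm from vertex 3:
Shortest path: 3 -> 4 -> 2
Total weight: 6 + 1 = 7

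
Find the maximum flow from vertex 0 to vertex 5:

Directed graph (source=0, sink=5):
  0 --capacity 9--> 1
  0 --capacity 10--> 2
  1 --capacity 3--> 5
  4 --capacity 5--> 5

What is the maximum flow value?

Computing max flow:
  Flow on (0->1): 3/9
  Flow on (1->5): 3/3
Maximum flow = 3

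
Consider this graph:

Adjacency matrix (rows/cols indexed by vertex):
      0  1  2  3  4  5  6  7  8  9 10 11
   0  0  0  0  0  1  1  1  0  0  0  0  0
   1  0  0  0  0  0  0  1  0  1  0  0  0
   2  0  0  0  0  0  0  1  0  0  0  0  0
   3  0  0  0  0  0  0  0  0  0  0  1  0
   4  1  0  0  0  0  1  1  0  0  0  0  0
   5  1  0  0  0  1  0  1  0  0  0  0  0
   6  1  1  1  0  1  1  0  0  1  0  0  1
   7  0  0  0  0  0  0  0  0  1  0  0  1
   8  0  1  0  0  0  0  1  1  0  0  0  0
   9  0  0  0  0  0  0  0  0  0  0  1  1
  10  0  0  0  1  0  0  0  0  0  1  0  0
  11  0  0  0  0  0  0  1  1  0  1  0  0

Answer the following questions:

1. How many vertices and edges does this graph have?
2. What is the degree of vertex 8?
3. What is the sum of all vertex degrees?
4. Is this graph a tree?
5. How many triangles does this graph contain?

Count: 12 vertices, 16 edges.
Vertex 8 has neighbors [1, 6, 7], degree = 3.
Handshaking lemma: 2 * 16 = 32.
A tree on 12 vertices has 11 edges. This graph has 16 edges (5 extra). Not a tree.
Number of triangles = 5.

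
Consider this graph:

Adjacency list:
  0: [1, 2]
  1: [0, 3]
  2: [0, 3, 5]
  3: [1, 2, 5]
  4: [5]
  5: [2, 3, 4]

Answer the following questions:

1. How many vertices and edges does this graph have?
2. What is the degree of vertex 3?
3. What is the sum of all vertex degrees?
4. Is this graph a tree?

Count: 6 vertices, 7 edges.
Vertex 3 has neighbors [1, 2, 5], degree = 3.
Handshaking lemma: 2 * 7 = 14.
A tree on 6 vertices has 5 edges. This graph has 7 edges (2 extra). Not a tree.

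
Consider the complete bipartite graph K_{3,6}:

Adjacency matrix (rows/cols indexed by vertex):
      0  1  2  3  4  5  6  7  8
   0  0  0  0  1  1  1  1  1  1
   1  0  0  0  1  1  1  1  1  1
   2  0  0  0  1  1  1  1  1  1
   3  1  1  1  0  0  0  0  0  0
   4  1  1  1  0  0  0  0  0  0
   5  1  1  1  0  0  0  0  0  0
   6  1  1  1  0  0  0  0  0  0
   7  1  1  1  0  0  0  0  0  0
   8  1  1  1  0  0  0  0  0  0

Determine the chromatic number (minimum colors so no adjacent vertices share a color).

K_{3,6} is bipartite: vertices split into two independent sets of size 3 and 6.
Color one set 0, the other 1. No adjacent vertices share a color.
Chromatic number = 2.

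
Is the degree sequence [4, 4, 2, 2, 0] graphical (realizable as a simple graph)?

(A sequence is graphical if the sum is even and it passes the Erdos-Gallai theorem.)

Sum of degrees = 12. Sum is even but fails Erdos-Gallai. The sequence is NOT graphical.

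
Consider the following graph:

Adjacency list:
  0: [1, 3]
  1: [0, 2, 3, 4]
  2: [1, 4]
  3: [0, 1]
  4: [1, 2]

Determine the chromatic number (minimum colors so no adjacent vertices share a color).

The graph has a maximum clique of size 3 (lower bound on chromatic number).
A valid 3-coloring: {0: 1, 1: 0, 2: 1, 3: 2, 4: 2}.
Chromatic number = 3.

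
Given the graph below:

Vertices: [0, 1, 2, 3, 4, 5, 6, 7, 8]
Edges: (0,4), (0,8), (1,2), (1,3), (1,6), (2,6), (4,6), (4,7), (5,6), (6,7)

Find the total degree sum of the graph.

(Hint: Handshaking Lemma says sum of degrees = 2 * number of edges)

Count edges: 10 edges.
By Handshaking Lemma: sum of degrees = 2 * 10 = 20.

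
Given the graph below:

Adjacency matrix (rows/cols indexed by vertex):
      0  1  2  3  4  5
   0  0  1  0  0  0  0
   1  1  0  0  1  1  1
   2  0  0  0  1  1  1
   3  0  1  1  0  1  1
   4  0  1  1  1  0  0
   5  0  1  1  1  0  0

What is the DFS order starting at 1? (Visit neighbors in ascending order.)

DFS from vertex 1 (neighbors processed in ascending order):
Visit order: 1, 0, 3, 2, 4, 5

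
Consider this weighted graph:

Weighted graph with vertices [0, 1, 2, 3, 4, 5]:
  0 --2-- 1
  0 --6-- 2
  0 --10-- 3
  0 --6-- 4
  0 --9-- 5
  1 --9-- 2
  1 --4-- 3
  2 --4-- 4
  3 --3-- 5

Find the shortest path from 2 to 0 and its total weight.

Using Dijkstra's algorithm from vertex 2:
Shortest path: 2 -> 0
Total weight: 6 = 6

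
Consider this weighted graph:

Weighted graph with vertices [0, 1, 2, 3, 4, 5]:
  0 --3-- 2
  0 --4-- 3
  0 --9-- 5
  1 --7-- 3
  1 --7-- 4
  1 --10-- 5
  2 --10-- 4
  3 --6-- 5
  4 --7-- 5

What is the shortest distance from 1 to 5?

Using Dijkstra's algorithm from vertex 1:
Shortest path: 1 -> 5
Total weight: 10 = 10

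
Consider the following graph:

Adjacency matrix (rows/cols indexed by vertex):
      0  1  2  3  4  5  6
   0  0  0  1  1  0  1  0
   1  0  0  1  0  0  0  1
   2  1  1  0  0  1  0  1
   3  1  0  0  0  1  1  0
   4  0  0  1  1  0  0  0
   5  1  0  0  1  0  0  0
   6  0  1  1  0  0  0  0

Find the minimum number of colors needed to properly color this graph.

The graph has a maximum clique of size 3 (lower bound on chromatic number).
A valid 3-coloring: {0: 1, 1: 1, 2: 0, 3: 0, 4: 1, 5: 2, 6: 2}.
Chromatic number = 3.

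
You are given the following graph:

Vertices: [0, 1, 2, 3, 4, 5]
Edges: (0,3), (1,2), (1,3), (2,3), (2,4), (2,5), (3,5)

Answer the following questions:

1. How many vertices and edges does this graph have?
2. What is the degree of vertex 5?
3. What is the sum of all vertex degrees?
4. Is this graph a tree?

Count: 6 vertices, 7 edges.
Vertex 5 has neighbors [2, 3], degree = 2.
Handshaking lemma: 2 * 7 = 14.
A tree on 6 vertices has 5 edges. This graph has 7 edges (2 extra). Not a tree.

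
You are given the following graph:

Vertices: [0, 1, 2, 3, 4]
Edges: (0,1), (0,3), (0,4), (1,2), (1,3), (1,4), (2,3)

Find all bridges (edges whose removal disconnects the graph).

No bridges found. The graph is 2-edge-connected (no single edge removal disconnects it).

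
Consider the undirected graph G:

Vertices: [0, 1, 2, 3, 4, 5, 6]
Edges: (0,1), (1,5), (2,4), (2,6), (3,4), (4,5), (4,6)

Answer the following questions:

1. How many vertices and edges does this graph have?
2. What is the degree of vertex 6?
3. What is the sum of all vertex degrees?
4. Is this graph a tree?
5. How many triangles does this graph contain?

Count: 7 vertices, 7 edges.
Vertex 6 has neighbors [2, 4], degree = 2.
Handshaking lemma: 2 * 7 = 14.
A tree on 7 vertices has 6 edges. This graph has 7 edges (1 extra). Not a tree.
Number of triangles = 1.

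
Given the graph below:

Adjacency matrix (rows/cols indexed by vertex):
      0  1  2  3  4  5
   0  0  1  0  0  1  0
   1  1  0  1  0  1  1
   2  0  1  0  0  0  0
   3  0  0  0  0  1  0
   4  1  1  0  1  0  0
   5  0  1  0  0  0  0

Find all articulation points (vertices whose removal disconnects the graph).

An articulation point is a vertex whose removal disconnects the graph.
Articulation points: [1, 4]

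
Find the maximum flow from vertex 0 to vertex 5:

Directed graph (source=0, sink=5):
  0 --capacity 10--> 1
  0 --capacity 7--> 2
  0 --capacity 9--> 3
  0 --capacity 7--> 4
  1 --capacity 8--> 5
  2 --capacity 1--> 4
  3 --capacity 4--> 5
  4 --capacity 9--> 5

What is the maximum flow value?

Computing max flow:
  Flow on (0->1): 8/10
  Flow on (0->2): 1/7
  Flow on (0->3): 4/9
  Flow on (0->4): 7/7
  Flow on (1->5): 8/8
  Flow on (2->4): 1/1
  Flow on (3->5): 4/4
  Flow on (4->5): 8/9
Maximum flow = 20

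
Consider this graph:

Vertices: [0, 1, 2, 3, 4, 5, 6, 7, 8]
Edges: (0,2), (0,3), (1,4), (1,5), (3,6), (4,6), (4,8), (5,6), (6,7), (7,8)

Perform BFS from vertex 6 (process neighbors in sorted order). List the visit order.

BFS from vertex 6 (neighbors processed in ascending order):
Visit order: 6, 3, 4, 5, 7, 0, 1, 8, 2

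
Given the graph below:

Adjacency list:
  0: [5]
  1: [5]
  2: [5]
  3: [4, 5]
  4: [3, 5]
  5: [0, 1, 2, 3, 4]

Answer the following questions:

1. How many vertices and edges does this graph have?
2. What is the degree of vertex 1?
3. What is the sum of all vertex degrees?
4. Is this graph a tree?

Count: 6 vertices, 6 edges.
Vertex 1 has neighbors [5], degree = 1.
Handshaking lemma: 2 * 6 = 12.
A tree on 6 vertices has 5 edges. This graph has 6 edges (1 extra). Not a tree.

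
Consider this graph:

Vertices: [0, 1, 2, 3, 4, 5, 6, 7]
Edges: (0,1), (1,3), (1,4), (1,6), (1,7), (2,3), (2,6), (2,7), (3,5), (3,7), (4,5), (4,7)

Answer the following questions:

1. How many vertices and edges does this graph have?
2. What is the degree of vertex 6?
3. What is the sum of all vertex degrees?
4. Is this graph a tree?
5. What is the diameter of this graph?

Count: 8 vertices, 12 edges.
Vertex 6 has neighbors [1, 2], degree = 2.
Handshaking lemma: 2 * 12 = 24.
A tree on 8 vertices has 7 edges. This graph has 12 edges (5 extra). Not a tree.
Diameter (longest shortest path) = 3.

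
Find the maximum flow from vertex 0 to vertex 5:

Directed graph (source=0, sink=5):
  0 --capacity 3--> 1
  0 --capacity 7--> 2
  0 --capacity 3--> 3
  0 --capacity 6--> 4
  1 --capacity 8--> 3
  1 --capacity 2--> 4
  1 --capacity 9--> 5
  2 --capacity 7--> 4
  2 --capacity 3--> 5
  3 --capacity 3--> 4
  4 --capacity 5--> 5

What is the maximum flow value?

Computing max flow:
  Flow on (0->1): 3/3
  Flow on (0->2): 3/7
  Flow on (0->4): 5/6
  Flow on (1->5): 3/9
  Flow on (2->5): 3/3
  Flow on (4->5): 5/5
Maximum flow = 11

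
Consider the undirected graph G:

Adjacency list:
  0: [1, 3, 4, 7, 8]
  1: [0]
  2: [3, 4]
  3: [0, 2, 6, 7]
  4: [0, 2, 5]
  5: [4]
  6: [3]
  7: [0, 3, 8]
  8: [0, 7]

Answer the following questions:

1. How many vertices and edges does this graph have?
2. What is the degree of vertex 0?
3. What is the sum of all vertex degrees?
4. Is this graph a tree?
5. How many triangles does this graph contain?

Count: 9 vertices, 11 edges.
Vertex 0 has neighbors [1, 3, 4, 7, 8], degree = 5.
Handshaking lemma: 2 * 11 = 22.
A tree on 9 vertices has 8 edges. This graph has 11 edges (3 extra). Not a tree.
Number of triangles = 2.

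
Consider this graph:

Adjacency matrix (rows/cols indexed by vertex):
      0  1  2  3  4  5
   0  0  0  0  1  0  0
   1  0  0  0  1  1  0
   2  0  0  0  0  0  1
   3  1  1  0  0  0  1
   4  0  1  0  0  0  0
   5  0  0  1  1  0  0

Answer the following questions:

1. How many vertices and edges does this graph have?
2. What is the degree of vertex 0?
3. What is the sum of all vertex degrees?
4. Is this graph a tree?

Count: 6 vertices, 5 edges.
Vertex 0 has neighbors [3], degree = 1.
Handshaking lemma: 2 * 5 = 10.
A graph is a tree iff it is connected and has exactly n-1 edges. This graph is connected (all 6 vertices in one component) and has 6-1 = 5 edges. It is a tree.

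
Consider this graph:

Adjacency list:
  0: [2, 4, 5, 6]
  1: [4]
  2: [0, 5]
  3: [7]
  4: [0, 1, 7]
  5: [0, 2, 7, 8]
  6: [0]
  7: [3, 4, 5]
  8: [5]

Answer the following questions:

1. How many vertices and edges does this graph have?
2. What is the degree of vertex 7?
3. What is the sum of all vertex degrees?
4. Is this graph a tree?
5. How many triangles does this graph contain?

Count: 9 vertices, 10 edges.
Vertex 7 has neighbors [3, 4, 5], degree = 3.
Handshaking lemma: 2 * 10 = 20.
A tree on 9 vertices has 8 edges. This graph has 10 edges (2 extra). Not a tree.
Number of triangles = 1.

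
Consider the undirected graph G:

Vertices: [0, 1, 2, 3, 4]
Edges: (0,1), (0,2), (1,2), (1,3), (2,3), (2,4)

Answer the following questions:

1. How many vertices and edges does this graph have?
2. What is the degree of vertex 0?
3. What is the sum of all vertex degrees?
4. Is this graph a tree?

Count: 5 vertices, 6 edges.
Vertex 0 has neighbors [1, 2], degree = 2.
Handshaking lemma: 2 * 6 = 12.
A tree on 5 vertices has 4 edges. This graph has 6 edges (2 extra). Not a tree.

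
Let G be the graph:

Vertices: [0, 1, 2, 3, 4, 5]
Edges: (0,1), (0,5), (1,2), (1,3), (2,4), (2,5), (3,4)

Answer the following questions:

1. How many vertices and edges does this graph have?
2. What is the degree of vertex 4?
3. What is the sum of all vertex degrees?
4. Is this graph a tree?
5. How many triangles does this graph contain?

Count: 6 vertices, 7 edges.
Vertex 4 has neighbors [2, 3], degree = 2.
Handshaking lemma: 2 * 7 = 14.
A tree on 6 vertices has 5 edges. This graph has 7 edges (2 extra). Not a tree.
Number of triangles = 0.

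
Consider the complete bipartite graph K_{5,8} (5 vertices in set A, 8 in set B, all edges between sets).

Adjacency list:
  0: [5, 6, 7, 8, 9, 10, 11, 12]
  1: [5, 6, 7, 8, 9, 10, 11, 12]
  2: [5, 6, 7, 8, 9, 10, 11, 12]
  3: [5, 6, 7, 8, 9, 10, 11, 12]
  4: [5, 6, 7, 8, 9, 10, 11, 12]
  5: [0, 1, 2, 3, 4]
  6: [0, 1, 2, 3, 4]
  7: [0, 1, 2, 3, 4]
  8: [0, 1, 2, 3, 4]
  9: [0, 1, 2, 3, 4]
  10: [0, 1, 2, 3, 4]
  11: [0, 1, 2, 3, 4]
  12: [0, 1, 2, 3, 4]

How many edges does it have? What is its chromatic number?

K_{5,8} has 5 * 8 = 40 edges.
Bipartite graphs have chromatic number 2 (color each partition differently).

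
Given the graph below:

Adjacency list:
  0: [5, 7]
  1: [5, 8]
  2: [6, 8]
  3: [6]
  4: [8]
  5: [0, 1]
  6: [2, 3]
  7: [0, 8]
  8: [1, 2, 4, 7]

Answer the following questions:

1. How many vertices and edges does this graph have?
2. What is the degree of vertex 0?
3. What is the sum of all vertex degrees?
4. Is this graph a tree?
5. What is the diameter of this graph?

Count: 9 vertices, 9 edges.
Vertex 0 has neighbors [5, 7], degree = 2.
Handshaking lemma: 2 * 9 = 18.
A tree on 9 vertices has 8 edges. This graph has 9 edges (1 extra). Not a tree.
Diameter (longest shortest path) = 5.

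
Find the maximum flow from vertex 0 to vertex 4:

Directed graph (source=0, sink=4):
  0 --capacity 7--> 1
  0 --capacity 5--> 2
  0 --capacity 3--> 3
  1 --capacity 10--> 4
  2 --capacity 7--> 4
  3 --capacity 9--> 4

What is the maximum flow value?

Computing max flow:
  Flow on (0->1): 7/7
  Flow on (0->2): 5/5
  Flow on (0->3): 3/3
  Flow on (1->4): 7/10
  Flow on (2->4): 5/7
  Flow on (3->4): 3/9
Maximum flow = 15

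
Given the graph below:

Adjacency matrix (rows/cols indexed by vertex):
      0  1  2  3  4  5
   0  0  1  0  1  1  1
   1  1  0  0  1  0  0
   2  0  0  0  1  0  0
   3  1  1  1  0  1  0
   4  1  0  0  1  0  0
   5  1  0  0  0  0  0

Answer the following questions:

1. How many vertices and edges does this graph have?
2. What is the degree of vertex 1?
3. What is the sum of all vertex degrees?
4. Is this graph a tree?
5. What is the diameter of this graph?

Count: 6 vertices, 7 edges.
Vertex 1 has neighbors [0, 3], degree = 2.
Handshaking lemma: 2 * 7 = 14.
A tree on 6 vertices has 5 edges. This graph has 7 edges (2 extra). Not a tree.
Diameter (longest shortest path) = 3.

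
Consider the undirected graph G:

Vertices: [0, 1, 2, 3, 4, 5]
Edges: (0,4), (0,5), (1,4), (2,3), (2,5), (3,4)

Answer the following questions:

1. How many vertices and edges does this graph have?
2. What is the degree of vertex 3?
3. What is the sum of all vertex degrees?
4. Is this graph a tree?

Count: 6 vertices, 6 edges.
Vertex 3 has neighbors [2, 4], degree = 2.
Handshaking lemma: 2 * 6 = 12.
A tree on 6 vertices has 5 edges. This graph has 6 edges (1 extra). Not a tree.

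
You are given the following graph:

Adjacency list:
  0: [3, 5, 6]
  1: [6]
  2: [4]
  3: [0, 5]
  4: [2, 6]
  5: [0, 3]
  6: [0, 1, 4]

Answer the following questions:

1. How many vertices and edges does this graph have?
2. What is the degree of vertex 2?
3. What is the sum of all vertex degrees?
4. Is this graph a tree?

Count: 7 vertices, 7 edges.
Vertex 2 has neighbors [4], degree = 1.
Handshaking lemma: 2 * 7 = 14.
A tree on 7 vertices has 6 edges. This graph has 7 edges (1 extra). Not a tree.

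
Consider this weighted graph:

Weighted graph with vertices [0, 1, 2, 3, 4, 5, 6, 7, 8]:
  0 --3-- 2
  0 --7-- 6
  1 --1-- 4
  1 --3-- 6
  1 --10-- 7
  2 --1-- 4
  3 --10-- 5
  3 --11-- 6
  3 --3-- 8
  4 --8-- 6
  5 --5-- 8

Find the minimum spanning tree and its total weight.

Applying Kruskal's algorithm (sort edges by weight, add if no cycle):
  Add (1,4) w=1
  Add (2,4) w=1
  Add (0,2) w=3
  Add (1,6) w=3
  Add (3,8) w=3
  Add (5,8) w=5
  Skip (0,6) w=7 (creates cycle)
  Skip (4,6) w=8 (creates cycle)
  Add (1,7) w=10
  Skip (3,5) w=10 (creates cycle)
  Add (3,6) w=11
MST weight = 37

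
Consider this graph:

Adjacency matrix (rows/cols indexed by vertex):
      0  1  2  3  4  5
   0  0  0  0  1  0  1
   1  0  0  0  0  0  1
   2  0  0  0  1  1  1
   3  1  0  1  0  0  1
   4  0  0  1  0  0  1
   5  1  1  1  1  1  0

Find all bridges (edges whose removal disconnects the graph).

A bridge is an edge whose removal increases the number of connected components.
Bridges found: (1,5)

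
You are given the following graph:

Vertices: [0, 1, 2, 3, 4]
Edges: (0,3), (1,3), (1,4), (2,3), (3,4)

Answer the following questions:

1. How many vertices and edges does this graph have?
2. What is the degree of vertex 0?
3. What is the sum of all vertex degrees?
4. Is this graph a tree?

Count: 5 vertices, 5 edges.
Vertex 0 has neighbors [3], degree = 1.
Handshaking lemma: 2 * 5 = 10.
A tree on 5 vertices has 4 edges. This graph has 5 edges (1 extra). Not a tree.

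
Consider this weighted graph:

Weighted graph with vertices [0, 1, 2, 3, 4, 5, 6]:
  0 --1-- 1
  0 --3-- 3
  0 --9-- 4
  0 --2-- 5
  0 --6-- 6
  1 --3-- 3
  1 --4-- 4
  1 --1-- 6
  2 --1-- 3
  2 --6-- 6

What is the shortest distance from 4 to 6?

Using Dijkstra's algorithm from vertex 4:
Shortest path: 4 -> 1 -> 6
Total weight: 4 + 1 = 5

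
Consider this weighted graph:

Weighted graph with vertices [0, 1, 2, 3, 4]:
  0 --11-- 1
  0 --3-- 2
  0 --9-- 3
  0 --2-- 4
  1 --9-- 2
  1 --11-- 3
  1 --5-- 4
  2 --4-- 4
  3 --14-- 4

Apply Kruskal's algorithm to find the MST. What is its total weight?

Applying Kruskal's algorithm (sort edges by weight, add if no cycle):
  Add (0,4) w=2
  Add (0,2) w=3
  Skip (2,4) w=4 (creates cycle)
  Add (1,4) w=5
  Add (0,3) w=9
  Skip (1,2) w=9 (creates cycle)
  Skip (0,1) w=11 (creates cycle)
  Skip (1,3) w=11 (creates cycle)
  Skip (3,4) w=14 (creates cycle)
MST weight = 19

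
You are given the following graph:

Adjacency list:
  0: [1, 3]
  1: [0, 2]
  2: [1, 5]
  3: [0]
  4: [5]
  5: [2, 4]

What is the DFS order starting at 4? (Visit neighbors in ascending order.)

DFS from vertex 4 (neighbors processed in ascending order):
Visit order: 4, 5, 2, 1, 0, 3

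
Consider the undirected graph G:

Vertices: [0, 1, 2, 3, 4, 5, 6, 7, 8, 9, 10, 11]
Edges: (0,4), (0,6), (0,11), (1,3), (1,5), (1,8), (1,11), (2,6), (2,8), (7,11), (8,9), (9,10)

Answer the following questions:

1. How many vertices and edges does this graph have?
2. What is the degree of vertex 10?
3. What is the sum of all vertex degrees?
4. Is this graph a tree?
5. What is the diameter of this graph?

Count: 12 vertices, 12 edges.
Vertex 10 has neighbors [9], degree = 1.
Handshaking lemma: 2 * 12 = 24.
A tree on 12 vertices has 11 edges. This graph has 12 edges (1 extra). Not a tree.
Diameter (longest shortest path) = 6.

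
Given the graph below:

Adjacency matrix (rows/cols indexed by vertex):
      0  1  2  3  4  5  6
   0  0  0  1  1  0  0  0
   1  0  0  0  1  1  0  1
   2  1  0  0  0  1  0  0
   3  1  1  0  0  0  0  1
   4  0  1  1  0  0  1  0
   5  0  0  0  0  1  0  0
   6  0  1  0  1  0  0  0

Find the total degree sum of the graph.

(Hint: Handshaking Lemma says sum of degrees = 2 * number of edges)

Count edges: 8 edges.
By Handshaking Lemma: sum of degrees = 2 * 8 = 16.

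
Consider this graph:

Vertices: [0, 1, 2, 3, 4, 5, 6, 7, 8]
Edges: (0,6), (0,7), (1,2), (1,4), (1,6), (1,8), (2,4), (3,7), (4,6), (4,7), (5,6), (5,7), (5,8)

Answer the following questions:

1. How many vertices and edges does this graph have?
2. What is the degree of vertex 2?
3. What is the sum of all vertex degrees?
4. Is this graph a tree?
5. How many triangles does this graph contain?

Count: 9 vertices, 13 edges.
Vertex 2 has neighbors [1, 4], degree = 2.
Handshaking lemma: 2 * 13 = 26.
A tree on 9 vertices has 8 edges. This graph has 13 edges (5 extra). Not a tree.
Number of triangles = 2.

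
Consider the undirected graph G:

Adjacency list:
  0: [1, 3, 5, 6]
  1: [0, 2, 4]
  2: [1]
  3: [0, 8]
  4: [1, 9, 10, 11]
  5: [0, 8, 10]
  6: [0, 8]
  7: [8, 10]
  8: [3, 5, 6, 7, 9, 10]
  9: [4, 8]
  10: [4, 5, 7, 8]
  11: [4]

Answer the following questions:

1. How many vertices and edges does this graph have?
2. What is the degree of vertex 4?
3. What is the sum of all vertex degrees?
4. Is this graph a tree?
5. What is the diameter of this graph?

Count: 12 vertices, 17 edges.
Vertex 4 has neighbors [1, 9, 10, 11], degree = 4.
Handshaking lemma: 2 * 17 = 34.
A tree on 12 vertices has 11 edges. This graph has 17 edges (6 extra). Not a tree.
Diameter (longest shortest path) = 4.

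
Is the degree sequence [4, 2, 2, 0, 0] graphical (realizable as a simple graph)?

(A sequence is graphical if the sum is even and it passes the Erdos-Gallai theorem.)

Sum of degrees = 8. Sum is even but fails Erdos-Gallai. The sequence is NOT graphical.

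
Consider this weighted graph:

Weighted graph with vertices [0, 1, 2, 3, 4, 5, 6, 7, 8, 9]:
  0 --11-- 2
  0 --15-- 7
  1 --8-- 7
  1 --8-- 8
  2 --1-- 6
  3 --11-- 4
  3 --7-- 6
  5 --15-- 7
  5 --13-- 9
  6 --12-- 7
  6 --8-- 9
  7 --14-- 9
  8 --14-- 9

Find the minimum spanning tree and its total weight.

Applying Kruskal's algorithm (sort edges by weight, add if no cycle):
  Add (2,6) w=1
  Add (3,6) w=7
  Add (1,7) w=8
  Add (1,8) w=8
  Add (6,9) w=8
  Add (0,2) w=11
  Add (3,4) w=11
  Add (6,7) w=12
  Add (5,9) w=13
  Skip (7,9) w=14 (creates cycle)
  Skip (8,9) w=14 (creates cycle)
  Skip (0,7) w=15 (creates cycle)
  Skip (5,7) w=15 (creates cycle)
MST weight = 79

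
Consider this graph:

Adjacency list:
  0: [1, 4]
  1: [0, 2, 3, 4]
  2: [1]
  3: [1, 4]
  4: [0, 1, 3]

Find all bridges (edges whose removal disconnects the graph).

A bridge is an edge whose removal increases the number of connected components.
Bridges found: (1,2)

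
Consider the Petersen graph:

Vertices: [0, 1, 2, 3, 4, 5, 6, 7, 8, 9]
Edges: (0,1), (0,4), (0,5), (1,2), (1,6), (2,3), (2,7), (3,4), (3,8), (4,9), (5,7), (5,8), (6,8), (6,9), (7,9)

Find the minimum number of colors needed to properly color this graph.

The Petersen graph contains odd cycles (e.g. the outer 5-cycle), so chi >= 3.
A proper 3-coloring exists (it is a well-known 3-chromatic graph).
Chromatic number = 3.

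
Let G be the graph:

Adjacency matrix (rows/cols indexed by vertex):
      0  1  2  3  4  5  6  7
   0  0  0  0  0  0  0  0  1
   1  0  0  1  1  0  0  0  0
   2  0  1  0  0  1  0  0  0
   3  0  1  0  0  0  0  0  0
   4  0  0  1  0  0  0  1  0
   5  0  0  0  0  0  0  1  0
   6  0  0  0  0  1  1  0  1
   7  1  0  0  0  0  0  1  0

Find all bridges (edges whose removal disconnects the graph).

A bridge is an edge whose removal increases the number of connected components.
Bridges found: (0,7), (1,2), (1,3), (2,4), (4,6), (5,6), (6,7)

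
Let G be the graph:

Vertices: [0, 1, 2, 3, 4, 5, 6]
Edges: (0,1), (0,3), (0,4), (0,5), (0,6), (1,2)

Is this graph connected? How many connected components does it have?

Checking connectivity: the graph has 1 connected component(s).
All vertices are reachable from each other. The graph IS connected.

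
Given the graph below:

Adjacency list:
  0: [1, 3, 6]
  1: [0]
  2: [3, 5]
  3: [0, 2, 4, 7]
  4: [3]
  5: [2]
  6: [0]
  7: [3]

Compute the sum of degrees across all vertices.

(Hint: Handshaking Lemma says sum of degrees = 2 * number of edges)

Count edges: 7 edges.
By Handshaking Lemma: sum of degrees = 2 * 7 = 14.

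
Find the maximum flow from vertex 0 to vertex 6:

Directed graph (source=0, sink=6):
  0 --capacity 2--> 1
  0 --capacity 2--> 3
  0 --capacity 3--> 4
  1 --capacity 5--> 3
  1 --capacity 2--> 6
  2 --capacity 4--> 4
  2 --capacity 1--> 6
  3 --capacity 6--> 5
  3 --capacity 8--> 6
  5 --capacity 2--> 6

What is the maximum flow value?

Computing max flow:
  Flow on (0->1): 2/2
  Flow on (0->3): 2/2
  Flow on (1->6): 2/2
  Flow on (3->6): 2/8
Maximum flow = 4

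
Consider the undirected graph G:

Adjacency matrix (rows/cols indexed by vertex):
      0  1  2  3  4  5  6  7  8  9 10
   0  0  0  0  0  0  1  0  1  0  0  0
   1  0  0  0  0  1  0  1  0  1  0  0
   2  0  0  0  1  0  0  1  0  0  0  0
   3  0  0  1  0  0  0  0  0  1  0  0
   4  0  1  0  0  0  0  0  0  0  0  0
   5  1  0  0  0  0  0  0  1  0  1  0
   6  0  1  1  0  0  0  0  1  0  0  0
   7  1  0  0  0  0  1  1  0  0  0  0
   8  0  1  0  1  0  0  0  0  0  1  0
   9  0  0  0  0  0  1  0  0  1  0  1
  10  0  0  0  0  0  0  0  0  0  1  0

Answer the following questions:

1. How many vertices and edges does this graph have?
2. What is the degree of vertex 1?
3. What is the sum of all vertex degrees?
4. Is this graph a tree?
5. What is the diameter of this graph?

Count: 11 vertices, 13 edges.
Vertex 1 has neighbors [4, 6, 8], degree = 3.
Handshaking lemma: 2 * 13 = 26.
A tree on 11 vertices has 10 edges. This graph has 13 edges (3 extra). Not a tree.
Diameter (longest shortest path) = 4.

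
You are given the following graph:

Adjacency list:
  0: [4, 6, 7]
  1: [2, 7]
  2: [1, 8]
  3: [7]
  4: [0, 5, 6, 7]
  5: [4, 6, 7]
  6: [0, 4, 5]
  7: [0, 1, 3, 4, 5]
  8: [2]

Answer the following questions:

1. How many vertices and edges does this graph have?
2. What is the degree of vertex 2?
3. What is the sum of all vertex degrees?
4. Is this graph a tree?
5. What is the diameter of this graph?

Count: 9 vertices, 12 edges.
Vertex 2 has neighbors [1, 8], degree = 2.
Handshaking lemma: 2 * 12 = 24.
A tree on 9 vertices has 8 edges. This graph has 12 edges (4 extra). Not a tree.
Diameter (longest shortest path) = 5.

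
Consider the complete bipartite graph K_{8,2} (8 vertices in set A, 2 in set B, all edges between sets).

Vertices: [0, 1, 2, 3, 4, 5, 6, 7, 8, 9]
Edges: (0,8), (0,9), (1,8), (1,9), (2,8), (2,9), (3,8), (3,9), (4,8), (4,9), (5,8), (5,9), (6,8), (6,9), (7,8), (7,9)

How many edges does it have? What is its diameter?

K_{8,2} has 8 * 2 = 16 edges.
Any vertex reaches any opposite-side vertex in 1 step; same-side vertices reach in 2 steps via any opposite-side vertex.
Diameter = 2.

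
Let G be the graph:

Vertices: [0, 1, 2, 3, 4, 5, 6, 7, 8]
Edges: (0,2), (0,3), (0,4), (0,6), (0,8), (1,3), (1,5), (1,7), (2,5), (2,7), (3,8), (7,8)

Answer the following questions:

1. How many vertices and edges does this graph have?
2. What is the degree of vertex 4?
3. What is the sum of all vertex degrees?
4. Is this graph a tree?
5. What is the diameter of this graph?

Count: 9 vertices, 12 edges.
Vertex 4 has neighbors [0], degree = 1.
Handshaking lemma: 2 * 12 = 24.
A tree on 9 vertices has 8 edges. This graph has 12 edges (4 extra). Not a tree.
Diameter (longest shortest path) = 3.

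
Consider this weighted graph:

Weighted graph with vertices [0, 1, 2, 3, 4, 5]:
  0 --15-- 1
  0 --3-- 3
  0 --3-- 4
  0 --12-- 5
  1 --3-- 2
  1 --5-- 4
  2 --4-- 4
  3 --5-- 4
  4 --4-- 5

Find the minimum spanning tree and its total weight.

Applying Kruskal's algorithm (sort edges by weight, add if no cycle):
  Add (0,4) w=3
  Add (0,3) w=3
  Add (1,2) w=3
  Add (2,4) w=4
  Add (4,5) w=4
  Skip (1,4) w=5 (creates cycle)
  Skip (3,4) w=5 (creates cycle)
  Skip (0,5) w=12 (creates cycle)
  Skip (0,1) w=15 (creates cycle)
MST weight = 17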